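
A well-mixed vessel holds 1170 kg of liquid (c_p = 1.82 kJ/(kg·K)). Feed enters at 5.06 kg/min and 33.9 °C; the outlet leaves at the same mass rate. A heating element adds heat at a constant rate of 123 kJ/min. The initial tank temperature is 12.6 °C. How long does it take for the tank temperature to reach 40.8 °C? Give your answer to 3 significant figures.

M c_p dT/dt = ṁ c_p (T_in − T) + Q̇.
τ = M/ṁ = 231.23 min; T_ss = T_in + Q̇/(ṁ c_p) = 47.256 °C.
T(t) = T_ss + (T₀ − T_ss) e^(−t/τ). Set T = 40.8:
e^(−t/τ) = (40.8 − 47.256)/(12.6 − 47.256) = 0.18629
t = −231.23 · ln(0.18629) = 388.56 min.

389 min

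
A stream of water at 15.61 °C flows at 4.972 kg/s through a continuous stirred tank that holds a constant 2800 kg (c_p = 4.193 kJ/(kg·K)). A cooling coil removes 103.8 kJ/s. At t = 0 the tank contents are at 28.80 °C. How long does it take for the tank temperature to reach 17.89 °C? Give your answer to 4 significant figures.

Unsteady energy balance on the tank contents: M c_p dT/dt = ṁ c_p (T_in − T) − 103.8.
τ = M/ṁ = 563.154 s; T_ss = T_in − Q̇/(ṁ c_p) = 10.6310 °C.
T(t) = T_ss + (T₀ − T_ss) e^(−t/τ). Set T = 17.89:
e^(−t/τ) = (17.89 − 10.6310)/(28.80 − 10.6310) = 0.399526
t = −563.154 · ln(0.399526) = 516.680 s.

516.7 s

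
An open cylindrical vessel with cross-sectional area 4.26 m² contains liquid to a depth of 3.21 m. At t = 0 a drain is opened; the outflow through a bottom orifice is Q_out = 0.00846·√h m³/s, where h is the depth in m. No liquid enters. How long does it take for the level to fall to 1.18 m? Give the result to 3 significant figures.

710 s

With no inflow, A dh/dt = −0.00846 √h.
This is separable: 2 d(√h)/dt = −0.00846/A, so √h = √h₀ − (0.00846/(2A)) t.
t = 2A(√h₀ − √h)/0.00846 = 2·4.26·(√3.21 − √1.18)/0.00846
  = 8.5200 × (1.7916 − 1.0863) / 0.00846 = 710.37 s.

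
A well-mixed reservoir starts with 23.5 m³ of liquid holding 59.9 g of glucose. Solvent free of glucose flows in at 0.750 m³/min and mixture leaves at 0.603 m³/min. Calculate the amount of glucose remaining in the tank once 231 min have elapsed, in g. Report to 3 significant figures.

Let m(t) be the amount of glucose. Volume: V(t) = V₀ + (Q_in − Q_out) t = 23.5 + 0.14700 t; V(231) = 57.457 m³.
Species balance (pure solvent in): dm/dt = −Q_out · m/V(t).
dm/m = −Q_out dt/(V₀ + 0.14700 t); integrating gives ln(m/m₀) = −(Q_out/(Q_in−Q_out)) ln(V/V₀).
m = m₀ (V₀/V)^(Q_out/(Q_in−Q_out)) = 59.9 × (23.5/57.457)^(4.1020) = 1.5301 g.

1.53 g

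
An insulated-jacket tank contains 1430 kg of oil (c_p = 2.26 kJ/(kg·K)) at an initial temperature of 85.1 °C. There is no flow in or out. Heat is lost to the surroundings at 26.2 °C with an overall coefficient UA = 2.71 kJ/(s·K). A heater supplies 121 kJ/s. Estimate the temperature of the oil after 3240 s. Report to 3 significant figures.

Lumped-capacitance energy balance: M c_p dT/dt = UA(T_amb − T) + Q̇.
dT/dt = (T_ss − T)/τ with T_ss = T_amb + Q̇/UA = 26.2 + 121/2.71 = 70.849 °C, τ = M c_p/UA = 1430·2.26/2.71 = 1192.5 s.
Solution: T(t) = T_ss + (T₀ − T_ss) e^(−t/τ).
T(3240) = 70.849 + (14.251)·0.066081 = 71.791 °C.

71.8 °C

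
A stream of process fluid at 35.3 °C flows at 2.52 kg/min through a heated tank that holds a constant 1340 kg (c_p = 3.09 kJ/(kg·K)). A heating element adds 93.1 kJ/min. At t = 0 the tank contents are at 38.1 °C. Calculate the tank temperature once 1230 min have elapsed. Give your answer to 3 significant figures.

Energy balance: M c_p dT/dt = ṁ c_p (T_in − T) + 93.1.
τ = M/ṁ = 531.75 min; T_ss = T_in + Q̇/(ṁ c_p) = 35.3 + 93.1/(2.52·3.09) = 47.256 °C.
This is linear first-order; T(t) = T_ss + (T₀ − T_ss) e^(−t/τ).
T(1230) = 47.256 + (-9.1561)·e^(−1230/531.75) = 47.256 + (-9.1561)·0.098951 = 46.350 °C.

46.4 °C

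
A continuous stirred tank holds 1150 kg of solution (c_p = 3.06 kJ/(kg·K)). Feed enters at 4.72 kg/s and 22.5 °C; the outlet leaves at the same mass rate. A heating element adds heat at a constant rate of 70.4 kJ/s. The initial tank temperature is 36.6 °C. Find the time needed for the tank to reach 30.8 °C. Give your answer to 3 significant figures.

M c_p dT/dt = ṁ c_p (T_in − T) + Q̇.
τ = M/ṁ = 243.64 s; T_ss = T_in + Q̇/(ṁ c_p) = 27.374 °C.
T(t) = T_ss + (T₀ − T_ss) e^(−t/τ). Set T = 30.8:
e^(−t/τ) = (30.8 − 27.374)/(36.6 − 27.374) = 0.37132
t = −243.64 · ln(0.37132) = 241.37 s.

241 s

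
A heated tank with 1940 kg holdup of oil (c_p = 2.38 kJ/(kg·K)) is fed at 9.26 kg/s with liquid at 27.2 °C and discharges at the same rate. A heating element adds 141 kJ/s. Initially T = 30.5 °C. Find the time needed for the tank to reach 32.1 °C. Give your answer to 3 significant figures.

152 s

Unsteady energy balance on the tank contents: M c_p dT/dt = ṁ c_p (T_in − T) + 141.
τ = M/ṁ = 209.50 s; T_ss = T_in + Q̇/(ṁ c_p) = 33.598 °C.
T(t) = T_ss + (T₀ − T_ss) e^(−t/τ). Set T = 32.1:
e^(−t/τ) = (32.1 − 33.598)/(30.5 − 33.598) = 0.48351
t = −209.50 · ln(0.48351) = 152.24 s.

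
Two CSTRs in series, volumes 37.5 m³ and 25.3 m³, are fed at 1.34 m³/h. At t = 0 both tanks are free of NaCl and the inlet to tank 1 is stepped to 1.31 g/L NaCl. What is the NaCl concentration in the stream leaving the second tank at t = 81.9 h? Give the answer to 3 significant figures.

Time constants: τᵢ = Vᵢ/Q for each well-mixed tank.
τ₁ = 37.5/1.34 = 27.985 h; τ₂ = 25.3/1.34 = 18.881 h.
Solving the cascade with C₁(0)=C₂(0)=0 gives C₂(t) = C_in[1 − (τ₁ e^(−t/τ₁) − τ₂ e^(−t/τ₂))/(τ₁ − τ₂)].
At t = 81.9: e^(−t/τ₁) = 0.053581, e^(−t/τ₂) = 0.013065.
C₂ = 1.31·[1 − (27.985·0.053581 − 18.881·0.013065)/(9.1045)] = 1.31·0.86240 = 1.1297 g/L.

1.13 g/L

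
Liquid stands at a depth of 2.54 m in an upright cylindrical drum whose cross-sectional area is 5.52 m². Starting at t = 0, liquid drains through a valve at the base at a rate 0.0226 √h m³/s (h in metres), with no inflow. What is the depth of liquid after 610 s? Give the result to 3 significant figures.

0.119 m

With no inflow, A dh/dt = −0.0226 √h.
Separate and integrate: 2(√h − √h₀) = −(0.0226/A) t.
√h = √2.54 − 0.0226·610/(2·5.52) = 1.5937 − 1.2487 = 0.34501.
h = 0.34501² = 0.11903 m.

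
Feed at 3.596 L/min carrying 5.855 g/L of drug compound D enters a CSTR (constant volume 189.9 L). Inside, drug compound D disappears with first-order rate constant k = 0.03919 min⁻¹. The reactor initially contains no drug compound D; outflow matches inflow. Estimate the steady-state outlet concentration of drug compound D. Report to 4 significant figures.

Accumulation = in − out − consumed: V dC/dt = Q C_in − Q C − k V C.
Steady state (dC/dt = 0): C_ss = Q C_in/(Q + kV) = C_in/(1 + kV/Q).
C_ss = 3.596·5.855/(3.596 + 0.03919·189.9) = 21.0546/11.0382 = 1.90743 g/L.

1.907 g/L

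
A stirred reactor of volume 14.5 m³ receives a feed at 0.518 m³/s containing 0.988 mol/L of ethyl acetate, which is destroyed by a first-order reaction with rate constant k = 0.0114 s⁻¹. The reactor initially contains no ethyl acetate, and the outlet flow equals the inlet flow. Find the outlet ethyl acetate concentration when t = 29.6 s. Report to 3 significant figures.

Species balance: V dC/dt = Q C_in − Q C − k V C.
dC/dt = (Q/V) C_in − (Q/V + k) C; effective rate a = Q/V + k = 0.035724 + 0.0114 = 0.047124 s⁻¹.
C_ss = Q C_in/(Q + kV) = 0.74899 mol/L; C(t) = C_ss + (C₀ − C_ss) e^(−a t).
C(29.6) = 0.74899 + (-0.74899)·e^(−0.047124·29.6) = 0.74899 + (-0.74899)·0.24786 = 0.56334 mol/L.

0.563 mol/L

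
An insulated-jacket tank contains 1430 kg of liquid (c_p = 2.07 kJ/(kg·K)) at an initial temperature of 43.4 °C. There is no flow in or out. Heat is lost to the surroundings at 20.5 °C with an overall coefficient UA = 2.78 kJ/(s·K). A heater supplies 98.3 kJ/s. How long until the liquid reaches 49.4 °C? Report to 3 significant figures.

Lumped-capacitance energy balance: M c_p dT/dt = UA(T_amb − T) + Q̇.
τ = M c_p/UA = 1064.8 s; T_ss = T_amb + Q̇/UA = 20.5 + 98.3/2.78 = 55.860 °C.
T(t) = T_ss + (T₀ − T_ss)e^(−t/τ); set T = 49.4:
t = −τ ln[(T − T_ss)/(T₀ − T_ss)] = −1064.8 · ln(0.51845) = 699.47 s.

699 s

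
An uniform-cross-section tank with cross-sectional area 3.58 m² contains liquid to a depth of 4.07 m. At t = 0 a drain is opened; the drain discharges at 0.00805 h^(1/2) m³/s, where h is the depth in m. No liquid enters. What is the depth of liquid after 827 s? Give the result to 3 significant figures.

1.18 m

A dh/dt = −Q_out = −0.00805 √h.
This is separable: 2 d(√h)/dt = −0.00805/A, so √h = √h₀ − (0.00805/(2A)) t.
√h = √4.07 − 0.00805·827/(2·3.58) = 2.0174 − 0.92980 = 1.0876.
h = 1.0876² = 1.1829 m.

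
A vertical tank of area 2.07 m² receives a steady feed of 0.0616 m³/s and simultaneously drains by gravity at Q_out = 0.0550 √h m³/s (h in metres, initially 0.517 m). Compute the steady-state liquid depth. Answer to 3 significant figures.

Level balance: A dh/dt = 0.0616 − 0.0550 √h. Setting dh/dt = 0:
Q_in = 0.0550 √h_ss ⇒ √h_ss = 0.0616/0.0550 = 1.1200.
h_ss = 1.1200² = 1.2544 m. (Since h₀ = 0.517 m < h_ss, the level will rise toward this value.)

1.25 m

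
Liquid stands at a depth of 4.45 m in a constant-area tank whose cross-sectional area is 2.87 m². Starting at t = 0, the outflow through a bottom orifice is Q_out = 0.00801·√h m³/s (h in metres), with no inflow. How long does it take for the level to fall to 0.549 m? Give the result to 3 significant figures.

A dh/dt = −Q_out = −0.00801 √h.
Separate and integrate: 2(√h − √h₀) = −(0.00801/A) t.
t = 2A(√h₀ − √h)/0.00801 = 2·2.87·(√4.45 − √0.549)/0.00801
  = 5.7400 × (2.1095 − 0.74095) / 0.00801 = 980.71 s.

981 s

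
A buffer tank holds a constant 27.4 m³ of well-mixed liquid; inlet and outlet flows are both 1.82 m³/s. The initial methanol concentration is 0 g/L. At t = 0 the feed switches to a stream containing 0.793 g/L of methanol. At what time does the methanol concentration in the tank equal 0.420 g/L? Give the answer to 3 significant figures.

Accumulation = in − out for the solute gives V dC/dt = Q(C_in − C), so τ = V/Q = 15.055 s.
C(t) = C_in + (C₀ − C_in) e^(−t/τ). Set C = 0.420 and solve for t:
e^(−t/τ) = (C − C_in)/(C₀ − C_in) = (0.420 − 0.793)/(0 − 0.793) = 0.47037
t = −τ ln(…) = 15.055 × 0.75424 = 11.355 s.

11.4 s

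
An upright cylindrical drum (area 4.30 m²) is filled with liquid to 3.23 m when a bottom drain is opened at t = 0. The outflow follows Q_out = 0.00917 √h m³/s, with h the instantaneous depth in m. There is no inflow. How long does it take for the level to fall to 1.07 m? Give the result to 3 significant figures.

715 s

Mass balance (ρ constant): A dh/dt = −0.00917 √h.
Separate and integrate: 2(√h − √h₀) = −(0.00917/A) t.
t = 2A(√h₀ − √h)/0.00917 = 2·4.30·(√3.23 − √1.07)/0.00917
  = 8.6000 × (1.7972 − 1.0344) / 0.00917 = 715.40 s.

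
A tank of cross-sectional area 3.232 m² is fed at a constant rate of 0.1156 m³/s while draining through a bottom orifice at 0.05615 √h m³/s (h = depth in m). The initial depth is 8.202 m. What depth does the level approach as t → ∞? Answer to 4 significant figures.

4.239 m

Mass balance (ρ constant): A dh/dt = Q_in − 0.05615 √h. At steady state dh/dt = 0:
Q_in = 0.05615 √h_ss ⇒ √h_ss = 0.1156/0.05615 = 2.05877.
h_ss = 2.05877² = 4.23854 m. (Since h₀ = 8.202 m > h_ss, the level will fall toward this value.)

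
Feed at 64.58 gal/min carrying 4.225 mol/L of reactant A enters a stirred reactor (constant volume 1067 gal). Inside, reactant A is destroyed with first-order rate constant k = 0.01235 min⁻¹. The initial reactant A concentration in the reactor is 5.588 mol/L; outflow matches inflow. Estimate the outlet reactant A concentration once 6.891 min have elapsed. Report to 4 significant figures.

4.767 mol/L

Accumulation = in − out − consumed: V dC/dt = Q C_in − Q C − k V C.
dC/dt = (Q/V) C_in − (Q/V + k) C; effective rate a = Q/V + k = 0.0605248 + 0.01235 = 0.0728748 min⁻¹.
C_ss = Q C_in/(Q + kV) = 3.50899 mol/L; C(t) = C_ss + (C₀ − C_ss) e^(−a t).
C(6.891) = 3.50899 + (2.07901)·e^(−0.0728748·6.891) = 3.50899 + (2.07901)·0.605210 = 4.76723 mol/L.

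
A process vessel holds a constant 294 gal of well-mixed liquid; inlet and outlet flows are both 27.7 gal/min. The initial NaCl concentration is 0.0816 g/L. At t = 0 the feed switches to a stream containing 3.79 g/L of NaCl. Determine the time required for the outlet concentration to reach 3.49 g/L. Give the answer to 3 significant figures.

Species balance: V dC/dt = Q(C_in − C) ⇒ τ = V/Q = 10.614 min.
C(t) = C_in + (C₀ − C_in) e^(−t/τ). Set C = 3.49 and solve for t:
e^(−t/τ) = (C − C_in)/(C₀ − C_in) = (3.49 − 3.79)/(0.0816 − 3.79) = 0.080897
t = −τ ln(…) = 10.614 × 2.5146 = 26.689 min.

26.7 min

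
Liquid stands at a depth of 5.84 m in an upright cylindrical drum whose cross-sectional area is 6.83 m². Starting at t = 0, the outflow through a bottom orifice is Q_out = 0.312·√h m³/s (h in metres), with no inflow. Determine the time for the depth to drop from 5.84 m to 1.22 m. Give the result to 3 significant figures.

57.4 s

Volume balance on the tank: A dh/dt = −0.312 √h.
∫ h^(−1/2) dh = −(0.312/A) ∫ dt, giving 2√h = 2√h₀ − (0.312/A) t.
t = 2A(√h₀ − √h)/0.312 = 2·6.83·(√5.84 − √1.22)/0.312
  = 13.660 × (2.4166 − 1.1045) / 0.312 = 57.445 s.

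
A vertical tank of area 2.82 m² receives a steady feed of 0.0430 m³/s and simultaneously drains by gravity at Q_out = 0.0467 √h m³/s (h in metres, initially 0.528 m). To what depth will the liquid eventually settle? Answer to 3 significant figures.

Level balance: A dh/dt = 0.0430 − 0.0467 √h. Setting dh/dt = 0:
Q_in = 0.0467 √h_ss ⇒ √h_ss = 0.0430/0.0467 = 0.92077.
h_ss = 0.92077² = 0.84782 m. (Since h₀ = 0.528 m < h_ss, the level will rise toward this value.)

0.848 m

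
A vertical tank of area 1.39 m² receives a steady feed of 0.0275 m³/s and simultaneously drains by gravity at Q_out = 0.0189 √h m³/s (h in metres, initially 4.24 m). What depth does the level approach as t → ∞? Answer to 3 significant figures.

2.12 m

Level balance: A dh/dt = 0.0275 − 0.0189 √h. Setting dh/dt = 0:
Q_in = 0.0189 √h_ss ⇒ √h_ss = 0.0275/0.0189 = 1.4550.
h_ss = 1.4550² = 2.1171 m. (Since h₀ = 4.24 m > h_ss, the level will fall toward this value.)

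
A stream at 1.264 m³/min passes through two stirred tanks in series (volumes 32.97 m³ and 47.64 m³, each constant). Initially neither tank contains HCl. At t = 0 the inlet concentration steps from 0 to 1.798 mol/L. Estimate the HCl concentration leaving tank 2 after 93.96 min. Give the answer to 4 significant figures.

Species balance on tank i: dCᵢ/dt = (Cᵢ₋₁ − Cᵢ)/τᵢ with τᵢ = Vᵢ/Q.
τ₁ = 32.97/1.264 = 26.0839 min; τ₂ = 47.64/1.264 = 37.6899 min.
Tank 1: C₁ = C_in(1 − e^(−t/τ₁)). Tank 2 (τ₁ ≠ τ₂): C₂ = C_in[1 − (τ₁ e^(−t/τ₁) − τ₂ e^(−t/τ₂))/(τ₁ − τ₂)].
At t = 93.96: e^(−t/τ₁) = 0.0272629, e^(−t/τ₂) = 0.0826635.
C₂ = 1.798·[1 − (26.0839·0.0272629 − 37.6899·0.0826635)/(-11.6060)] = 1.798·0.792827 = 1.42550 mol/L.

1.426 mol/L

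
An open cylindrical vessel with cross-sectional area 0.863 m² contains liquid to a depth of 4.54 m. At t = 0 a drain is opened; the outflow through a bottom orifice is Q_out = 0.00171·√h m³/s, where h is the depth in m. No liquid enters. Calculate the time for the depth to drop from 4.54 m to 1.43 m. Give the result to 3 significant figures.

A dh/dt = −Q_out = −0.00171 √h.
∫ h^(−1/2) dh = −(0.00171/A) ∫ dt, giving 2√h = 2√h₀ − (0.00171/A) t.
t = 2A(√h₀ − √h)/0.00171 = 2·0.863·(√4.54 − √1.43)/0.00171
  = 1.7260 × (2.1307 − 1.1958) / 0.00171 = 943.65 s.

944 s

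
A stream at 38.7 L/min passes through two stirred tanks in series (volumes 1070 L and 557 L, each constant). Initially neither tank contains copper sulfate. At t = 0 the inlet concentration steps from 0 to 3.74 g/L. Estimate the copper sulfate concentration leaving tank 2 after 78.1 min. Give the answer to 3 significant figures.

3.30 g/L

Each tank obeys Vᵢ dCᵢ/dt = Q(Cᵢ₋₁ − Cᵢ), so τᵢ = Vᵢ/Q.
τ₁ = 1070/38.7 = 27.649 min; τ₂ = 557/38.7 = 14.393 min.
Tank 1: C₁ = C_in(1 − e^(−t/τ₁)). Tank 2 (τ₁ ≠ τ₂): C₂ = C_in[1 − (τ₁ e^(−t/τ₁) − τ₂ e^(−t/τ₂))/(τ₁ − τ₂)].
At t = 78.1: e^(−t/τ₁) = 0.059324, e^(−t/τ₂) = 0.0043992.
C₂ = 3.74·[1 − (27.649·0.059324 − 14.393·0.0043992)/(13.256)] = 3.74·0.88104 = 3.2951 g/L.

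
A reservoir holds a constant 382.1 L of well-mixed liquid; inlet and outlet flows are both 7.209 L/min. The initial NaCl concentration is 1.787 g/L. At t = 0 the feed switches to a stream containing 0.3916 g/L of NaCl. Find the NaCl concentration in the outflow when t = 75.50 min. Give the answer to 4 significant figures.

0.7274 g/L

Accumulation = in − out for the solute gives V dC/dt = Q(C_in − C).
Time constant τ = V/Q = 382.1/7.209 = 53.0032 min.
C approaches C_in exponentially: C(t) = C_in + (C₀ − C_in) e^(−t/τ).
C(75.50) = 0.3916 + (1.787 − 0.3916)·e^(−75.50/53.0032) = 0.3916 + (1.39540)·0.240643 = 0.727393 g/L.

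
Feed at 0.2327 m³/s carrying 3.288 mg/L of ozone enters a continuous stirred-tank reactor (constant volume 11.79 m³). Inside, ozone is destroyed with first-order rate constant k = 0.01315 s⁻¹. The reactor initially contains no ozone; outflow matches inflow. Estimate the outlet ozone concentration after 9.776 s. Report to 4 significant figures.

0.5425 mg/L

V dC/dt = Q(C_in − C) − k V C.
dC/dt = (Q/V) C_in − (Q/V + k) C; effective rate a = Q/V + k = 0.0197371 + 0.01315 = 0.0328871 s⁻¹.
C_ss = Q C_in/(Q + kV) = 1.97328 mg/L; C(t) = C_ss + (C₀ − C_ss) e^(−a t).
C(9.776) = 1.97328 + (-1.97328)·e^(−0.0328871·9.776) = 1.97328 + (-1.97328)·0.725058 = 0.542539 mg/L.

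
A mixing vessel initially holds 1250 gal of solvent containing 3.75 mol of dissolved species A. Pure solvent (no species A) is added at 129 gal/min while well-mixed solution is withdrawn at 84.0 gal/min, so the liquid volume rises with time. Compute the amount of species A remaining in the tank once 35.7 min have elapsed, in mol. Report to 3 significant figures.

0.802 mol

Total volume: dV/dt = Q_in − Q_out = 45.000 gal/min, so V(t) = 1250 + 45.000 t and V(35.7) = 2856.5 gal.
Species balance (pure solvent in): dm/dt = −Q_out · m/V(t).
dm/m = −Q_out dt/(V₀ + 45.000 t); integrating gives ln(m/m₀) = −(Q_out/(Q_in−Q_out)) ln(V/V₀).
m = m₀ (V₀/V)^(Q_out/(Q_in−Q_out)) = 3.75 × (1250/2856.5)^(1.8667) = 0.80175 mol.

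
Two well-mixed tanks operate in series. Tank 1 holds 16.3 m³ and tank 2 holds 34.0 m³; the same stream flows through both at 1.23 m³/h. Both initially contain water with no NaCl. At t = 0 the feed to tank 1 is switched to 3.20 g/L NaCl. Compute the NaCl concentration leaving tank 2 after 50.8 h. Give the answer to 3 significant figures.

2.29 g/L

Each tank obeys Vᵢ dCᵢ/dt = Q(Cᵢ₋₁ − Cᵢ), so τᵢ = Vᵢ/Q.
τ₁ = 16.3/1.23 = 13.252 h; τ₂ = 34.0/1.23 = 27.642 h.
Tank 1: C₁ = C_in(1 − e^(−t/τ₁)). Tank 2 (τ₁ ≠ τ₂): C₂ = C_in[1 − (τ₁ e^(−t/τ₁) − τ₂ e^(−t/τ₂))/(τ₁ − τ₂)].
At t = 50.8: e^(−t/τ₁) = 0.021636, e^(−t/τ₂) = 0.15917.
C₂ = 3.20·[1 − (13.252·0.021636 − 27.642·0.15917)/(-14.390)] = 3.20·0.71417 = 2.2853 g/L.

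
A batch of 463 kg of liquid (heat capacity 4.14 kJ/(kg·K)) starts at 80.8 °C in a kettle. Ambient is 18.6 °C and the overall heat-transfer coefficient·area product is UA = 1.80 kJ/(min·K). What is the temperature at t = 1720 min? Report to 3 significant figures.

31.0 °C

Energy balance: M c_p dT/dt = −UA(T − T_amb).
dT/dt = (T_ss − T)/τ with T_ss = T_amb = 18.600 °C, τ = M c_p/UA = 463·4.14/1.80 = 1064.9 min.
T approaches T_ss exponentially: T(t) = T_ss + (T₀ − T_ss) e^(−t/τ).
T(1720) = 18.600 + (62.200)·0.19886 = 30.969 °C.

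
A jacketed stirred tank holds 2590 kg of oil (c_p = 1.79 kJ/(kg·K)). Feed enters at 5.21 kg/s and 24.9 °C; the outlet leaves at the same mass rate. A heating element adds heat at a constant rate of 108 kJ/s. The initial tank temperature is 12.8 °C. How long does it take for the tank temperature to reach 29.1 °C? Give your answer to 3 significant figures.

580 s

Heat balance on the well-mixed liquid: M c_p dT/dt = ṁ c_p (T_in − T) + 108.
τ = M/ṁ = 497.12 s; T_ss = T_in + Q̇/(ṁ c_p) = 36.481 °C.
T(t) = T_ss + (T₀ − T_ss) e^(−t/τ). Set T = 29.1:
e^(−t/τ) = (29.1 − 36.481)/(12.8 − 36.481) = 0.31167
t = −497.12 · ln(0.31167) = 579.54 s.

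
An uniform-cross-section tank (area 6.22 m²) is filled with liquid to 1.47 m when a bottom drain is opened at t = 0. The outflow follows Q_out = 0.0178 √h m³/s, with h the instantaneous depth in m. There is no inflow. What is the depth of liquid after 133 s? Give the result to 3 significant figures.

A dh/dt = −Q_out = −0.0178 √h.
Separate and integrate: 2(√h − √h₀) = −(0.0178/A) t.
√h = √1.47 − 0.0178·133/(2·6.22) = 1.2124 − 0.19031 = 1.0221.
h = 1.0221² = 1.0447 m.

1.04 m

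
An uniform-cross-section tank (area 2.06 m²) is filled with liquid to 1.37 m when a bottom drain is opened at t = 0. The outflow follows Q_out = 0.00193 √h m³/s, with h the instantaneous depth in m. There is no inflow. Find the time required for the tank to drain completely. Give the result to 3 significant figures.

2500 s

Volume balance on the tank: A dh/dt = −0.00193 √h.
This is separable: 2 d(√h)/dt = −0.00193/A, so √h = √h₀ − (0.00193/(2A)) t.
Set h = 0: 2√h₀ = (0.00193/A) t_empty ⇒ t_empty = 2A√h₀/0.00193.
t_empty = 2·2.06·√1.37/0.00193 = 4.1200·1.1705/0.00193 = 2498.6 s.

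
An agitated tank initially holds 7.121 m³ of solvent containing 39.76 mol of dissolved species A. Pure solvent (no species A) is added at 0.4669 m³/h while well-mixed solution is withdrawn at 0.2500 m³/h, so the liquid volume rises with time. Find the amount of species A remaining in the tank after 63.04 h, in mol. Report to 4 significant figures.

Let m(t) be the amount of species A. Volume: V(t) = V₀ + (Q_in − Q_out) t = 7.121 + 0.216900 t; V(63.04) = 20.7944 m³.
No species A enters, so dm/dt = −Q_out · (m/V).
Separate: dm/m = −Q_out dt/V(t) ⇒ ln(m/m₀) = −(Q_out/(Q_in−Q_out)) ln(V/V₀).
m = m₀ (V₀/V)^(Q_out/(Q_in−Q_out)) = 39.76 × (7.121/20.7944)^(1.15260) = 11.5616 mol.

11.56 mol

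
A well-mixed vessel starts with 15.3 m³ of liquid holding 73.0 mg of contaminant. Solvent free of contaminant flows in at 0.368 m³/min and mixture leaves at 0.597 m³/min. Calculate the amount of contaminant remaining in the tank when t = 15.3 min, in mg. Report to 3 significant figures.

Let m(t) be the amount of contaminant. Volume: V(t) = V₀ + (Q_in − Q_out) t = 15.3 − 0.22900 t; V(15.3) = 11.796 m³.
No contaminant enters, so dm/dt = −Q_out · (m/V).
Separate: dm/m = −Q_out dt/V(t) ⇒ ln(m/m₀) = −(Q_out/(Q_in−Q_out)) ln(V/V₀).
m = m₀ (V₀/V)^(Q_out/(Q_in−Q_out)) = 73.0 × (15.3/11.796)^(-2.6070) = 37.057 mg.

37.1 mg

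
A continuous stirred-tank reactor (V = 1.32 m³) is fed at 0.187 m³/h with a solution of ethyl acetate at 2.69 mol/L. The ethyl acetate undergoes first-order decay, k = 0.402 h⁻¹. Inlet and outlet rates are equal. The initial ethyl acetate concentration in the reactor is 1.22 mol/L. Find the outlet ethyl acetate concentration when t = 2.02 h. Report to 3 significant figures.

0.874 mol/L

Species balance: V dC/dt = Q C_in − Q C − k V C.
This is linear with rate a = Q/V + k = 0.54367 h⁻¹.
C_ss = Q C_in/(Q + kV) = 0.70095 mol/L; C(t) = C_ss + (C₀ − C_ss) e^(−a t).
C(2.02) = 0.70095 + (0.51905)·e^(−0.54367·2.02) = 0.70095 + (0.51905)·0.33347 = 0.87404 mol/L.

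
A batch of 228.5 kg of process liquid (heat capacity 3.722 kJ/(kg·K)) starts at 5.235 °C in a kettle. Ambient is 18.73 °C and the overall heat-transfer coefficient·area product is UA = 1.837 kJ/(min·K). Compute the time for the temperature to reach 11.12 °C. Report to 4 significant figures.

265.2 min

Lumped-capacitance energy balance: M c_p dT/dt = UA(T_amb − T).
τ = M c_p/UA = 462.971 min; T_ss = T_amb = 18.7300 °C.
T(t) = T_ss + (T₀ − T_ss)e^(−t/τ); set T = 11.12:
t = −τ ln[(T − T_ss)/(T₀ − T_ss)] = −462.971 · ln(0.563913) = 265.216 min.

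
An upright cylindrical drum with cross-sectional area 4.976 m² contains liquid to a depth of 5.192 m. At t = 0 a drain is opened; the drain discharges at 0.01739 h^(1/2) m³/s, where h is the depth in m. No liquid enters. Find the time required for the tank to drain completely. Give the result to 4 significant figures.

A dh/dt = −Q_out = −0.01739 √h.
Separate and integrate: 2(√h − √h₀) = −(0.01739/A) t.
Set h = 0: 2√h₀ = (0.01739/A) t_empty ⇒ t_empty = 2A√h₀/0.01739.
t_empty = 2·4.976·√5.192/0.01739 = 9.95200·2.27860/0.01739 = 1304.00 s.

1304 s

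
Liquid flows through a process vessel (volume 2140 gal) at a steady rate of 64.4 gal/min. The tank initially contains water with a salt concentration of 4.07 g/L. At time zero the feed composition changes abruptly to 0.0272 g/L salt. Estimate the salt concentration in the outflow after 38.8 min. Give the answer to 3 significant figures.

1.28 g/L

Unsteady species balance (constant V, well mixed): V dC/dt = Q(C_in − C).
So dC/dt = (C_in − C)/τ with τ = V/Q = 2140/64.4 = 33.230 min.
This is linear first-order; C(t) = C_in + (C₀ − C_in) e^(−t/τ).
C(38.8) = 0.0272 + (4.07 − 0.0272)·e^(−38.8/33.230) = 0.0272 + (4.0428)·0.31110 = 1.2849 g/L.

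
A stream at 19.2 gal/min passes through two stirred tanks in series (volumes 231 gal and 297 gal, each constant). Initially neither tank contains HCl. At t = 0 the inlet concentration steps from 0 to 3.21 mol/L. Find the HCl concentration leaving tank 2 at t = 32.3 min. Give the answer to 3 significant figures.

Time constants: τᵢ = Vᵢ/Q for each well-mixed tank.
τ₁ = 231/19.2 = 12.031 min; τ₂ = 297/19.2 = 15.469 min.
Solving the cascade with C₁(0)=C₂(0)=0 gives C₂(t) = C_in[1 − (τ₁ e^(−t/τ₁) − τ₂ e^(−t/τ₂))/(τ₁ − τ₂)].
At t = 32.3: e^(−t/τ₁) = 0.068243, e^(−t/τ₂) = 0.12392.
C₂ = 3.21·[1 − (12.031·0.068243 − 15.469·0.12392)/(-3.4375)] = 3.21·0.68119 = 2.1866 mol/L.

2.19 mol/L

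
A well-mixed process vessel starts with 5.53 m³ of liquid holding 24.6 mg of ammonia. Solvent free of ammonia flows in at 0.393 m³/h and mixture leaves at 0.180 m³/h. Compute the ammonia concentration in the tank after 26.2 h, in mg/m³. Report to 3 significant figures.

1.23 mg/m³

Let m(t) be the amount of ammonia. Volume: V(t) = V₀ + (Q_in − Q_out) t = 5.53 + 0.21300 t; V(26.2) = 11.111 m³.
Solute balance: dm/dt = 0 − Q_out C = −Q_out m/V(t).
dm/m = −Q_out dt/(V₀ + 0.21300 t); integrating gives ln(m/m₀) = −(Q_out/(Q_in−Q_out)) ln(V/V₀).
m = m₀ (V₀/V)^(Q_out/(Q_in−Q_out)) = 24.6 × (5.53/11.111)^(0.84507) = 13.642 mg.
C = m/V = 13.642/11.111 = 1.2278 mg/m³.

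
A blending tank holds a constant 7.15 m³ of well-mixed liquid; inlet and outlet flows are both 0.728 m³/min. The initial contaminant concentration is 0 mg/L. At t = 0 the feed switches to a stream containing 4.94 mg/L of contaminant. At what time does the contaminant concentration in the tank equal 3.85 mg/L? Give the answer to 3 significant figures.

14.8 min

Species balance: V dC/dt = Q(C_in − C) ⇒ τ = V/Q = 9.8214 min.
C(t) = C_in + (C₀ − C_in) e^(−t/τ). Set C = 3.85 and solve for t:
e^(−t/τ) = (C − C_in)/(C₀ − C_in) = (3.85 − 4.94)/(0 − 4.94) = 0.22065
t = −τ ln(…) = 9.8214 × 1.5112 = 14.842 min.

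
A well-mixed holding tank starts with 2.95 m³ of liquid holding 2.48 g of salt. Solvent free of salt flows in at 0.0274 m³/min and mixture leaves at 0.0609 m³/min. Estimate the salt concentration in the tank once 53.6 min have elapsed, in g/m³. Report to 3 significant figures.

0.390 g/m³

Let m(t) be the amount of salt. Volume: V(t) = V₀ + (Q_in − Q_out) t = 2.95 − 0.033500 t; V(53.6) = 1.1544 m³.
Species balance (pure solvent in): dm/dt = −Q_out · m/V(t).
dm/m = −Q_out dt/(V₀ − 0.033500 t); integrating gives ln(m/m₀) = −(Q_out/(Q_in−Q_out)) ln(V/V₀).
m = m₀ (V₀/V)^(Q_out/(Q_in−Q_out)) = 2.48 × (2.95/1.1544)^(-1.8179) = 0.45052 g.
C = m/V = 0.45052/1.1544 = 0.39026 g/m³.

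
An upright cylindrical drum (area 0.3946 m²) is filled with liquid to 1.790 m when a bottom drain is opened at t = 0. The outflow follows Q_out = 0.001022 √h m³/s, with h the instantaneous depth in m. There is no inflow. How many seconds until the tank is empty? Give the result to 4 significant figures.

1033 s

Mass balance (ρ constant): A dh/dt = −0.001022 √h.
This is separable: 2 d(√h)/dt = −0.001022/A, so √h = √h₀ − (0.001022/(2A)) t.
Tank is empty when √h = 0: t_empty = 2A√h₀/0.001022.
t_empty = 2·0.3946·√1.790/0.001022 = 0.789200·1.33791/0.001022 = 1033.15 s.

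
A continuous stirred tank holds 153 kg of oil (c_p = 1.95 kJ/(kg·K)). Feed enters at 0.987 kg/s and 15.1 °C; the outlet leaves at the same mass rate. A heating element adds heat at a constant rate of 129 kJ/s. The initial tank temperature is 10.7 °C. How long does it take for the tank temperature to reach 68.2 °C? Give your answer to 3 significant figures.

M c_p dT/dt = ṁ c_p (T_in − T) + Q̇.
τ = M/ṁ = 155.02 s; T_ss = T_in + Q̇/(ṁ c_p) = 82.125 °C.
T(t) = T_ss + (T₀ − T_ss) e^(−t/τ). Set T = 68.2:
e^(−t/τ) = (68.2 − 82.125)/(10.7 − 82.125) = 0.19496
t = −155.02 · ln(0.19496) = 253.44 s.

253 s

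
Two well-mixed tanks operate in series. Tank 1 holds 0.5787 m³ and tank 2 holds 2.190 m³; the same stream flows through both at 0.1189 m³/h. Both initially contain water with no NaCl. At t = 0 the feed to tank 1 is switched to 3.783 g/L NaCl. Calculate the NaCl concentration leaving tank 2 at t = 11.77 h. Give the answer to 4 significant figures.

Species balance on tank i: dCᵢ/dt = (Cᵢ₋₁ − Cᵢ)/τᵢ with τᵢ = Vᵢ/Q.
τ₁ = 0.5787/0.1189 = 4.86712 h; τ₂ = 2.190/0.1189 = 18.4188 h.
Solving the cascade with C₁(0)=C₂(0)=0 gives C₂(t) = C_in[1 − (τ₁ e^(−t/τ₁) − τ₂ e^(−t/τ₂))/(τ₁ − τ₂)].
At t = 11.77: e^(−t/τ₁) = 0.0890756, e^(−t/τ₂) = 0.527810.
C₂ = 3.783·[1 − (4.86712·0.0890756 − 18.4188·0.527810)/(-13.5517)] = 3.783·0.314619 = 1.19020 g/L.

1.190 g/L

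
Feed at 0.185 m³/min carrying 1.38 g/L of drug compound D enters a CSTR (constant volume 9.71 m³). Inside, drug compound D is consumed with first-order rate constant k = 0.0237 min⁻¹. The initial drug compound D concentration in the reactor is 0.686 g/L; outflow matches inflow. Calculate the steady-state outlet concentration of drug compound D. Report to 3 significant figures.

V dC/dt = Q(C_in − C) − k V C.
Steady state (dC/dt = 0): C_ss = Q C_in/(Q + kV) = C_in/(1 + kV/Q).
C_ss = 0.185·1.38/(0.185 + 0.0237·9.71) = 0.25530/0.41513 = 0.61499 g/L.

0.615 g/L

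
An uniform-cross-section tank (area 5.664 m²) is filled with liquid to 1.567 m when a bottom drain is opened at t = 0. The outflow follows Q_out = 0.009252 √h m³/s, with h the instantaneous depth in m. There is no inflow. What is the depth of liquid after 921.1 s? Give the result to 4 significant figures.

0.2495 m

Mass balance (ρ constant): A dh/dt = −0.009252 √h.
∫ h^(−1/2) dh = −(0.009252/A) ∫ dt, giving 2√h = 2√h₀ − (0.009252/A) t.
√h = √1.567 − 0.009252·921.1/(2·5.664) = 1.25180 − 0.752297 = 0.499502.
h = 0.499502² = 0.249502 m.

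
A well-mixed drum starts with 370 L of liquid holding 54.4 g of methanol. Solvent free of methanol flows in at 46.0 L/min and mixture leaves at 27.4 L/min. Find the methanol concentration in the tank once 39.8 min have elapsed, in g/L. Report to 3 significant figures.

0.00971 g/L

Total volume: dV/dt = Q_in − Q_out = 18.600 L/min, so V(t) = 370 + 18.600 t and V(39.8) = 1110.3 L.
Solute balance: dm/dt = 0 − Q_out C = −Q_out m/V(t).
Separate: dm/m = −Q_out dt/V(t) ⇒ ln(m/m₀) = −(Q_out/(Q_in−Q_out)) ln(V/V₀).
m = m₀ (V₀/V)^(Q_out/(Q_in−Q_out)) = 54.4 × (370/1110.3)^(1.4731) = 10.779 g.
C = m/V = 10.779/1110.3 = 0.0097084 g/L.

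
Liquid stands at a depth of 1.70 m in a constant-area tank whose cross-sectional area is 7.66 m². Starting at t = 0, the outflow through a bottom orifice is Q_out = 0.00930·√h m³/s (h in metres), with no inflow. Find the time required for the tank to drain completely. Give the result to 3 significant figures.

With no inflow, A dh/dt = −0.00930 √h.
∫ h^(−1/2) dh = −(0.00930/A) ∫ dt, giving 2√h = 2√h₀ − (0.00930/A) t.
Set h = 0: 2√h₀ = (0.00930/A) t_empty ⇒ t_empty = 2A√h₀/0.00930.
t_empty = 2·7.66·√1.70/0.00930 = 15.320·1.3038/0.00930 = 2147.8 s.

2150 s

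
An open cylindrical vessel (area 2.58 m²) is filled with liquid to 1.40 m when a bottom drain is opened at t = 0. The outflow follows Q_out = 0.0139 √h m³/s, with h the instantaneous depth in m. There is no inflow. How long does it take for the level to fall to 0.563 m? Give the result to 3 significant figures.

With no inflow, A dh/dt = −0.0139 √h.
Separate and integrate: 2(√h − √h₀) = −(0.0139/A) t.
t = 2A(√h₀ − √h)/0.0139 = 2·2.58·(√1.40 − √0.563)/0.0139
  = 5.1600 × (1.1832 − 0.75033) / 0.0139 = 160.70 s.

161 s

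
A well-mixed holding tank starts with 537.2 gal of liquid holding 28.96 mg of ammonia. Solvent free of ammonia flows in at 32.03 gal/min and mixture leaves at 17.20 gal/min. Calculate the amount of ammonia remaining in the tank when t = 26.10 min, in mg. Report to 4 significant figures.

15.43 mg

Total volume: dV/dt = Q_in − Q_out = 14.8300 gal/min, so V(t) = 537.2 + 14.8300 t and V(26.10) = 924.263 gal.
Solute balance: dm/dt = 0 − Q_out C = −Q_out m/V(t).
Separate: dm/m = −Q_out dt/V(t) ⇒ ln(m/m₀) = −(Q_out/(Q_in−Q_out)) ln(V/V₀).
m = m₀ (V₀/V)^(Q_out/(Q_in−Q_out)) = 28.96 × (537.2/924.263)^(1.15981) = 15.4340 mg.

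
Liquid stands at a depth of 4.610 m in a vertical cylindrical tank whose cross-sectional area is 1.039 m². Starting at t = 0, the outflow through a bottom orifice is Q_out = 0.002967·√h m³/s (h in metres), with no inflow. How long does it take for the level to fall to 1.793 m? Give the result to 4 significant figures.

565.9 s

With no inflow, A dh/dt = −0.002967 √h.
Separate and integrate: 2(√h − √h₀) = −(0.002967/A) t.
t = 2A(√h₀ − √h)/0.002967 = 2·1.039·(√4.610 − √1.793)/0.002967
  = 2.07800 × (2.14709 − 1.33903) / 0.002967 = 565.943 s.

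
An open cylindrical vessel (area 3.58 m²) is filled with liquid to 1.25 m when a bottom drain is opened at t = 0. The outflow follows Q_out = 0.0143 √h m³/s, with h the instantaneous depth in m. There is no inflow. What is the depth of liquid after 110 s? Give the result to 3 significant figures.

A dh/dt = −Q_out = −0.0143 √h.
Separate and integrate: 2(√h − √h₀) = −(0.0143/A) t.
√h = √1.25 − 0.0143·110/(2·3.58) = 1.1180 − 0.21969 = 0.89834.
h = 0.89834² = 0.80702 m.

0.807 m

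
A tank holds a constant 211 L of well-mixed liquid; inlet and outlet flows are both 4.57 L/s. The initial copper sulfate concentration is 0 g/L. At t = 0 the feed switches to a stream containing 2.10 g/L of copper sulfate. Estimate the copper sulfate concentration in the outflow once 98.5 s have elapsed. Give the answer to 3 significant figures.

Unsteady species balance (constant V, well mixed): V dC/dt = Q(C_in − C).
Rewrite as dC/dt + C/τ = C_in/τ, τ = V/Q = 46.171 s.
Solution: C(t) = C_in + (C₀ − C_in) e^(−t/τ).
C(98.5) = 2.10 + (0 − 2.10)·e^(−98.5/46.171) = 2.10 + (-2.1000)·0.11844 = 1.8513 g/L.

1.85 g/L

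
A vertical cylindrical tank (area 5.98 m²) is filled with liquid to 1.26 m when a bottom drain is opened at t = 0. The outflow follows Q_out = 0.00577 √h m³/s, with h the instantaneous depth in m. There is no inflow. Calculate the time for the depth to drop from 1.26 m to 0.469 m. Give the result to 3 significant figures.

Accumulation of liquid (constant cross-section A): A dh/dt = −0.00577 √h.
This is separable: 2 d(√h)/dt = −0.00577/A, so √h = √h₀ − (0.00577/(2A)) t.
t = 2A(√h₀ − √h)/0.00577 = 2·5.98·(√1.26 − √0.469)/0.00577
  = 11.960 × (1.1225 − 0.68484) / 0.00577 = 907.18 s.

907 s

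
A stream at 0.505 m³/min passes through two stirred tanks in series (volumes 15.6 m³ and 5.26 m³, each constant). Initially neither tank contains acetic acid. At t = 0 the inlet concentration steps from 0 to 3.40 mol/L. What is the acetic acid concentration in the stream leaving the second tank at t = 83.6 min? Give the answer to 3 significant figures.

3.06 mol/L

Species balance on tank i: dCᵢ/dt = (Cᵢ₋₁ − Cᵢ)/τᵢ with τᵢ = Vᵢ/Q.
τ₁ = 15.6/0.505 = 30.891 min; τ₂ = 5.26/0.505 = 10.416 min.
Tank 1: C₁ = C_in(1 − e^(−t/τ₁)). Tank 2 (τ₁ ≠ τ₂): C₂ = C_in[1 − (τ₁ e^(−t/τ₁) − τ₂ e^(−t/τ₂))/(τ₁ − τ₂)].
At t = 83.6: e^(−t/τ₁) = 0.066785, e^(−t/τ₂) = 0.00032678.
C₂ = 3.40·[1 − (30.891·0.066785 − 10.416·0.00032678)/(20.475)] = 3.40·0.89941 = 3.0580 mol/L.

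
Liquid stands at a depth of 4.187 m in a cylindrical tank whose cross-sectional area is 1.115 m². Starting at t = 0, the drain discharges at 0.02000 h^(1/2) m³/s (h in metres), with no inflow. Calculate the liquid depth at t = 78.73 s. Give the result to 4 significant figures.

With no inflow, A dh/dt = −0.02000 √h.
∫ h^(−1/2) dh = −(0.02000/A) ∫ dt, giving 2√h = 2√h₀ − (0.02000/A) t.
√h = √4.187 − 0.02000·78.73/(2·1.115) = 2.04622 − 0.706099 = 1.34012.
h = 1.34012² = 1.79591 m.

1.796 m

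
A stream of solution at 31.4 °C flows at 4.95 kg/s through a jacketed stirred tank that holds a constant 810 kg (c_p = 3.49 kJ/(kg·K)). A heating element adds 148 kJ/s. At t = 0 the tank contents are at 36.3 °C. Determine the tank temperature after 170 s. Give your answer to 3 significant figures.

38.7 °C

Unsteady energy balance on the tank contents: M c_p dT/dt = ṁ c_p (T_in − T) + 148.
Rearrange: dT/dt = (T_ss − T)/τ with τ = M/ṁ = 163.64 s and T_ss = T_in + Q̇/(ṁ c_p) = 39.967 °C.
T approaches T_ss exponentially: T(t) = T_ss + (T₀ − T_ss) e^(−t/τ).
T(170) = 39.967 + (-3.6670)·e^(−170/163.64) = 39.967 + (-3.6670)·0.35385 = 38.669 °C.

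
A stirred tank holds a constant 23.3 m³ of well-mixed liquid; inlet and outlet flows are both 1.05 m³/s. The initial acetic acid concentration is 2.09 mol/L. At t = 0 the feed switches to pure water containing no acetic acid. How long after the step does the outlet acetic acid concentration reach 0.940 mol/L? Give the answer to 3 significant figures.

Unsteady species balance (constant V, well mixed): V dC/dt = Q(C_in − C), so τ = V/Q = 22.190 s.
C(t) = C_in + (C₀ − C_in) e^(−t/τ). Set C = 0.940 and solve for t:
e^(−t/τ) = (C − C_in)/(C₀ − C_in) = (0.940 − 0)/(2.09 − 0) = 0.44976
t = −τ ln(…) = 22.190 × 0.79904 = 17.731 s.

17.7 s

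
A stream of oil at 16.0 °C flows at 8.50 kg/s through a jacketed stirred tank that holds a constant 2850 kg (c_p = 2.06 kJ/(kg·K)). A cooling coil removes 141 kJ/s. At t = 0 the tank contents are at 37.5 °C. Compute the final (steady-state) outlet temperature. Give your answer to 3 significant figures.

Heat balance on the well-mixed liquid: M c_p dT/dt = ṁ c_p (T_in − T) − 141.
At steady state dT/dt = 0 ⇒ T_ss = T_in − Q̇/(ṁ c_p) = 16.0 − 141/(8.50·2.06) = 7.9475 °C.

7.95 °C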